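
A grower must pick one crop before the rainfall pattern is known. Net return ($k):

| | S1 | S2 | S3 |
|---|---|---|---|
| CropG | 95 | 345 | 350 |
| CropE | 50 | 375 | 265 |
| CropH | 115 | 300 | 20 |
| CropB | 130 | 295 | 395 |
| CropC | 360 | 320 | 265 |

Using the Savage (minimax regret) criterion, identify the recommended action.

Column bests: S1=360, S2=375, S3=395.
CropG regrets: 265, 30, 45 → max 265
CropE regrets: 310, 0, 130 → max 310
CropH regrets: 245, 75, 375 → max 375
CropB regrets: 230, 80, 0 → max 230
CropC regrets: 0, 55, 130 → max 130
Smallest max regret = 130 → CropC.

CropC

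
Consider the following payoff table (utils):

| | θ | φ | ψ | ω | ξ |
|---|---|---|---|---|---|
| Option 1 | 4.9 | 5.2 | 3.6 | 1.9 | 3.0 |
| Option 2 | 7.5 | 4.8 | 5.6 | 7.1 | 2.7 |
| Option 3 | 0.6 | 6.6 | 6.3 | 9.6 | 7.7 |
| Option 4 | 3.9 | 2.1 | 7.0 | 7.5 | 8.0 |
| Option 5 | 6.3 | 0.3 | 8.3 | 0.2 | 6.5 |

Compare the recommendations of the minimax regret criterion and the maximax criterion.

Column bests: θ=7.5, φ=6.6, ψ=8.3, ω=9.6, ξ=8.0.
Option 1 regrets: 2.6, 1.4, 4.7, 7.7, 5.0 → max 7.7
Option 2 regrets: 0.0, 1.8, 2.7, 2.5, 5.3 → max 5.3
Option 3 regrets: 6.9, 0.0, 2.0, 0.0, 0.3 → max 6.9
Option 4 regrets: 3.6, 4.5, 1.3, 2.1, 0.0 → max 4.5
Option 5 regrets: 1.2, 6.3, 0.0, 9.4, 1.5 → max 9.4
Smallest max regret = 4.5 → Option 4.
Row maxima: Option 1=5.2, Option 2=7.5, Option 3=9.6, Option 4=8.0, Option 5=8.3
Best best-case = 9.6 → Option 3.

minimax regret → Option 4; maximax → Option 3 (disagree)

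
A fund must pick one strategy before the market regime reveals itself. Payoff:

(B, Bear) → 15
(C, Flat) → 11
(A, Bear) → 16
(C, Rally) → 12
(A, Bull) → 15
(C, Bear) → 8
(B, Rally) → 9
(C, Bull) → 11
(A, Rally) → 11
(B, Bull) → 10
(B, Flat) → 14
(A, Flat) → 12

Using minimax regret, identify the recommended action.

A

Column bests: Bear=16, Flat=14, Bull=15, Rally=12.
A regrets: 0, 2, 0, 1 → max 2
B regrets: 1, 0, 5, 3 → max 5
C regrets: 8, 3, 4, 0 → max 8
Smallest max regret = 2 → A.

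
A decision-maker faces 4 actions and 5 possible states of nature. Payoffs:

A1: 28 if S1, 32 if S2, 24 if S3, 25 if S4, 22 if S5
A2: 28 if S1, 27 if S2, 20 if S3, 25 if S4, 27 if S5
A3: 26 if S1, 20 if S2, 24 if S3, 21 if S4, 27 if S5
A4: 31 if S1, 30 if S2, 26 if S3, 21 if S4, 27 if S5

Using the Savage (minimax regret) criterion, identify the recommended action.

Column bests: S1=31, S2=32, S3=26, S4=25, S5=27.
A1 regrets: 3, 0, 2, 0, 5 → max 5
A2 regrets: 3, 5, 6, 0, 0 → max 6
A3 regrets: 5, 12, 2, 4, 0 → max 12
A4 regrets: 0, 2, 0, 4, 0 → max 4
Smallest max regret = 4 → A4.

A4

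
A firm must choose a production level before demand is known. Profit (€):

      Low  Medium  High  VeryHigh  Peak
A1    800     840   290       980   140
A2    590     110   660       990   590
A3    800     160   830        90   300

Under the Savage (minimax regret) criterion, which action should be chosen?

Column bests: Low=800, Medium=840, High=830, VeryHigh=990, Peak=590.
A1 regrets: 0, 0, 540, 10, 450 → max 540
A2 regrets: 210, 730, 170, 0, 0 → max 730
A3 regrets: 0, 680, 0, 900, 290 → max 900
Smallest max regret = 540 → A1.

A1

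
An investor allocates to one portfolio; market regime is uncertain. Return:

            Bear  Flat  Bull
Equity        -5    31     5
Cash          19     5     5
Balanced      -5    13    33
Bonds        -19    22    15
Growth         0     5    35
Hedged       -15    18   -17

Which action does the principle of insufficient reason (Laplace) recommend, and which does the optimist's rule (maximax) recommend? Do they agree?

Row averages: Equity=31/3, Cash=29/3, Balanced=41/3, Bonds=6, Growth=40/3, Hedged=-14/3
Highest average = 41/3 → Balanced.
Row maxima: Equity=31, Cash=19, Balanced=33, Bonds=22, Growth=35, Hedged=18
Best best-case = 35 → Growth.

laplace → Balanced; maximax → Growth (disagree)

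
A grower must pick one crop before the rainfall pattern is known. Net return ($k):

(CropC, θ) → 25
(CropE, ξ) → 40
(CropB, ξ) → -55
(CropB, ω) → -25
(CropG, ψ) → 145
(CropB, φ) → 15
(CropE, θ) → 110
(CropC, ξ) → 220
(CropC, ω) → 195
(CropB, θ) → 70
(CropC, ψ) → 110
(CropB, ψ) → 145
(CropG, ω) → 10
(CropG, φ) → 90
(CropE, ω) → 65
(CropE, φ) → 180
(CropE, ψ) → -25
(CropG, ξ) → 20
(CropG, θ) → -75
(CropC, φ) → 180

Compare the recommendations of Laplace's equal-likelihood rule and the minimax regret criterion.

Row averages: CropE=74, CropB=30, CropC=146, CropG=38
Highest average = 146 → CropC.
Column bests: θ=110, φ=180, ψ=145, ω=195, ξ=220.
CropE regrets: 0, 0, 170, 130, 180 → max 180
CropB regrets: 40, 165, 0, 220, 275 → max 275
CropC regrets: 85, 0, 35, 0, 0 → max 85
CropG regrets: 185, 90, 0, 185, 200 → max 200
Smallest max regret = 85 → CropC.

laplace → CropC; minimax regret → CropC (agree)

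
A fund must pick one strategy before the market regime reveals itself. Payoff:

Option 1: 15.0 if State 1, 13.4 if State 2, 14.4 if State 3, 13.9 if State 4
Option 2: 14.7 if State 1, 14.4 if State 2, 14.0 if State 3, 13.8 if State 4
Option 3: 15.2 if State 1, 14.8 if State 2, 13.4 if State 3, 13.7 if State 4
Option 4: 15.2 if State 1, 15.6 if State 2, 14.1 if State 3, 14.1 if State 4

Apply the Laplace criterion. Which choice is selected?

Option 4

Row averages: Option 1=14.175, Option 2=14.225, Option 3=14.275, Option 4=14.75
Highest average = 14.75 → Option 4.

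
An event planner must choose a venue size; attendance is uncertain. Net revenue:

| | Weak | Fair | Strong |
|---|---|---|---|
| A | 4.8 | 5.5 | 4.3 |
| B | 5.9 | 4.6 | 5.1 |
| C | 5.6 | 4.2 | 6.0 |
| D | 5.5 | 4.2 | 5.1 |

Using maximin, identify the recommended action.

B

Row minima: A=4.3, B=4.6, C=4.2, D=4.2
Best worst-case = 4.6 → B.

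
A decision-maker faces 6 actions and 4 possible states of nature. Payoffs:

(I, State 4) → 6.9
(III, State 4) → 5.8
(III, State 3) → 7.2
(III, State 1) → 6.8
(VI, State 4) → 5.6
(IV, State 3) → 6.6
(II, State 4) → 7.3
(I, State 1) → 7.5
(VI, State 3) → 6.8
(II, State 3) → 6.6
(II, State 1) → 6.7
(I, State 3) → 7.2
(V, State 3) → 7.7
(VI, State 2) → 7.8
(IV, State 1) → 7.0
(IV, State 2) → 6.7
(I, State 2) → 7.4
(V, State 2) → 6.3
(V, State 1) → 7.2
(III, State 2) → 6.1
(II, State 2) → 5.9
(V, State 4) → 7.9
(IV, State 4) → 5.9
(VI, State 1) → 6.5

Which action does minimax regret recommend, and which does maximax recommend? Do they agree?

Column bests: State 1=7.5, State 2=7.8, State 3=7.7, State 4=7.9.
I regrets: 0.0, 0.4, 0.5, 1.0 → max 1.0
II regrets: 0.8, 1.9, 1.1, 0.6 → max 1.9
III regrets: 0.7, 1.7, 0.5, 2.1 → max 2.1
IV regrets: 0.5, 1.1, 1.1, 2.0 → max 2.0
V regrets: 0.3, 1.5, 0.0, 0.0 → max 1.5
VI regrets: 1.0, 0.0, 0.9, 2.3 → max 2.3
Smallest max regret = 1.0 → I.
Row maxima: I=7.5, II=7.3, III=7.2, IV=7.0, V=7.9, VI=7.8
Best best-case = 7.9 → V.

minimax regret → I; maximax → V (disagree)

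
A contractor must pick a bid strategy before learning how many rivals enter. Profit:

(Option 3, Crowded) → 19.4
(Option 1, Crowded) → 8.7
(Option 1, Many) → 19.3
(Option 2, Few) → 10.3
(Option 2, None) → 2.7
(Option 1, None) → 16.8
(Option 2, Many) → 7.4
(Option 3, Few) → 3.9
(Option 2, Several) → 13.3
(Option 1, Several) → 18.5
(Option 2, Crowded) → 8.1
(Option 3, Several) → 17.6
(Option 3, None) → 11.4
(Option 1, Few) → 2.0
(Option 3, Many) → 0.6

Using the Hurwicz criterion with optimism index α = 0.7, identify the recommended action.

Option 1: 0.7·19.3 + 0.3·2.0 = 14.11
Option 2: 0.7·13.3 + 0.3·2.7 = 10.12
Option 3: 0.7·19.4 + 0.3·0.6 = 13.76
Highest Hurwicz score = 14.11 → Option 1.

Option 1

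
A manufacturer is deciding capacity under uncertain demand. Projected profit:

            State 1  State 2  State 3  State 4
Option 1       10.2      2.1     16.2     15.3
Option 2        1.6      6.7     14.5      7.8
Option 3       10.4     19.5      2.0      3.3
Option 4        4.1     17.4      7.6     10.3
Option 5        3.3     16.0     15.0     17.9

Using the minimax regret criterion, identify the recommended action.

Option 5

Column bests: State 1=10.4, State 2=19.5, State 3=16.2, State 4=17.9.
Option 1 regrets: 0.2, 17.4, 0.0, 2.6 → max 17.4
Option 2 regrets: 8.8, 12.8, 1.7, 10.1 → max 12.8
Option 3 regrets: 0.0, 0.0, 14.2, 14.6 → max 14.6
Option 4 regrets: 6.3, 2.1, 8.6, 7.6 → max 8.6
Option 5 regrets: 7.1, 3.5, 1.2, 0.0 → max 7.1
Smallest max regret = 7.1 → Option 5.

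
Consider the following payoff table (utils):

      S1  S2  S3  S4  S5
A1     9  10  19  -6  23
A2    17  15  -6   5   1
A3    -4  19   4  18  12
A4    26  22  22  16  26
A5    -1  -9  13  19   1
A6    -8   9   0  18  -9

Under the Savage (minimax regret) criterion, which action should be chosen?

A4

Column bests: S1=26, S2=22, S3=22, S4=19, S5=26.
A1 regrets: 17, 12, 3, 25, 3 → max 25
A2 regrets: 9, 7, 28, 14, 25 → max 28
A3 regrets: 30, 3, 18, 1, 14 → max 30
A4 regrets: 0, 0, 0, 3, 0 → max 3
A5 regrets: 27, 31, 9, 0, 25 → max 31
A6 regrets: 34, 13, 22, 1, 35 → max 35
Smallest max regret = 3 → A4.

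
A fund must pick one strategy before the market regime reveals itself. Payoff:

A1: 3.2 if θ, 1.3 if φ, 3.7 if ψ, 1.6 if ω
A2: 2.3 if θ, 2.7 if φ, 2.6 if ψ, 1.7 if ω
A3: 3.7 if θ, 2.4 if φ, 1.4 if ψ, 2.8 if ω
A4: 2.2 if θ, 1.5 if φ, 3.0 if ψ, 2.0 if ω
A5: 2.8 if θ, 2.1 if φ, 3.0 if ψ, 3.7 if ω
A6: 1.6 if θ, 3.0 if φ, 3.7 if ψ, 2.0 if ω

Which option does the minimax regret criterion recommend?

Column bests: θ=3.7, φ=3.0, ψ=3.7, ω=3.7.
A1 regrets: 0.5, 1.7, 0.0, 2.1 → max 2.1
A2 regrets: 1.4, 0.3, 1.1, 2.0 → max 2.0
A3 regrets: 0.0, 0.6, 2.3, 0.9 → max 2.3
A4 regrets: 1.5, 1.5, 0.7, 1.7 → max 1.7
A5 regrets: 0.9, 0.9, 0.7, 0.0 → max 0.9
A6 regrets: 2.1, 0.0, 0.0, 1.7 → max 2.1
Smallest max regret = 0.9 → A5.

A5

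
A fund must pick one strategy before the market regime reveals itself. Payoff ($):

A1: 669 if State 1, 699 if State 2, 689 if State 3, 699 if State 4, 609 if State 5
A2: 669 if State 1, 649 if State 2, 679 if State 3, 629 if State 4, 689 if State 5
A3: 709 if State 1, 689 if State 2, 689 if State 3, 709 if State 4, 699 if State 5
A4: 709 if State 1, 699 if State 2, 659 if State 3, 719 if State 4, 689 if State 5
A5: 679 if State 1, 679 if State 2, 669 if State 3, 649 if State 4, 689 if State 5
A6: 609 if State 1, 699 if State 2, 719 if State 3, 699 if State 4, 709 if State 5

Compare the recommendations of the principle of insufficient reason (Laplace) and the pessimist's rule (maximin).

laplace → A3; maximin → A3 (agree)

Row averages: A1=673, A2=663, A3=699, A4=695, A5=673, A6=687
Highest average = 699 → A3.
Row minima: A1=609, A2=629, A3=689, A4=659, A5=649, A6=609
Best worst-case = 689 → A3.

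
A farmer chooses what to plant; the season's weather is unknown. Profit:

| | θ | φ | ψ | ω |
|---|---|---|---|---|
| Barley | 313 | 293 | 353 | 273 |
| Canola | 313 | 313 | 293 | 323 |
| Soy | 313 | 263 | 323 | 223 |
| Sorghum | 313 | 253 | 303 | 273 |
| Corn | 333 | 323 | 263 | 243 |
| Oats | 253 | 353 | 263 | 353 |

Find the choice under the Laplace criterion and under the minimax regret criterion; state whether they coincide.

laplace → Canola; minimax regret → Canola (agree)

Row averages: Barley=308, Canola=310.5, Soy=280.5, Sorghum=285.5, Corn=290.5, Oats=305.5
Highest average = 310.5 → Canola.
Column bests: θ=333, φ=353, ψ=353, ω=353.
Barley regrets: 20, 60, 0, 80 → max 80
Canola regrets: 20, 40, 60, 30 → max 60
Soy regrets: 20, 90, 30, 130 → max 130
Sorghum regrets: 20, 100, 50, 80 → max 100
Corn regrets: 0, 30, 90, 110 → max 110
Oats regrets: 80, 0, 90, 0 → max 90
Smallest max regret = 60 → Canola.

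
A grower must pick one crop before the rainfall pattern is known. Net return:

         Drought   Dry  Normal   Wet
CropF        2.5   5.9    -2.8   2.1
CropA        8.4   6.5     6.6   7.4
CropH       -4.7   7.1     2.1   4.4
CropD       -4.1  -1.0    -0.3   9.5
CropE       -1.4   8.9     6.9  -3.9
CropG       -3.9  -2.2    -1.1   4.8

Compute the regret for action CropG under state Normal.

8.0

Best payoff under Normal is 6.9.
Regret = 6.9 − (-1.1) = 8.0.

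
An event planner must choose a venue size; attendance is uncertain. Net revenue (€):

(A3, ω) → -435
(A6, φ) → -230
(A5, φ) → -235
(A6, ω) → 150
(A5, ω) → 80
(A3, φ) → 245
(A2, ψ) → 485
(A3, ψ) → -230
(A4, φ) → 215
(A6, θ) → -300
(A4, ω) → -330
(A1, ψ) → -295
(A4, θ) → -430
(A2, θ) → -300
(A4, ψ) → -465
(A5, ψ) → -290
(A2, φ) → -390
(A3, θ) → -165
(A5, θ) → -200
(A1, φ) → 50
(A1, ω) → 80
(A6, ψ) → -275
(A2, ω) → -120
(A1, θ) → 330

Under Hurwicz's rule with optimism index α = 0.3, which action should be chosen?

A1

A1: 0.3·330 + 0.7·(-295) = -107.5
A2: 0.3·485 + 0.7·(-390) = -127.5
A3: 0.3·245 + 0.7·(-435) = -231
A4: 0.3·215 + 0.7·(-465) = -261
A5: 0.3·80 + 0.7·(-290) = -179
A6: 0.3·150 + 0.7·(-300) = -165
Highest Hurwicz score = -107.5 → A1.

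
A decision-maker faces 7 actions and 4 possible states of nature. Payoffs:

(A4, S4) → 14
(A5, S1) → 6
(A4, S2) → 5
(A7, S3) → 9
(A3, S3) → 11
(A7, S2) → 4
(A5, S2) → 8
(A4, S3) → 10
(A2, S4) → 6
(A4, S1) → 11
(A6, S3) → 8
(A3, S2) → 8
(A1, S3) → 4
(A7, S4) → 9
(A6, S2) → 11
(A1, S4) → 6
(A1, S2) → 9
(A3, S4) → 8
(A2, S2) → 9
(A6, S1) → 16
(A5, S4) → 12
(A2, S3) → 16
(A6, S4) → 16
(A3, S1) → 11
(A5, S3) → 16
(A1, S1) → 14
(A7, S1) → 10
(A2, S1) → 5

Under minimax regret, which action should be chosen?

Column bests: S1=16, S2=11, S3=16, S4=16.
A1 regrets: 2, 2, 12, 10 → max 12
A2 regrets: 11, 2, 0, 10 → max 11
A3 regrets: 5, 3, 5, 8 → max 8
A4 regrets: 5, 6, 6, 2 → max 6
A5 regrets: 10, 3, 0, 4 → max 10
A6 regrets: 0, 0, 8, 0 → max 8
A7 regrets: 6, 7, 7, 7 → max 7
Smallest max regret = 6 → A4.

A4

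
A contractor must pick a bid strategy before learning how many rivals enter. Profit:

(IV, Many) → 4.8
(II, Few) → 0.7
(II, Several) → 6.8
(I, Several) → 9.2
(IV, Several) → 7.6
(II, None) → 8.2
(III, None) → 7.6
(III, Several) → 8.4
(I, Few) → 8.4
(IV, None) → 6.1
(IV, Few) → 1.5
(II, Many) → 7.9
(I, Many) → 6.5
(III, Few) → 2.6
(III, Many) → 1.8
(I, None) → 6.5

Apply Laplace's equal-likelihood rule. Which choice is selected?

I

Row averages: I=7.65, II=5.9, III=5.1, IV=5
Highest average = 7.65 → I.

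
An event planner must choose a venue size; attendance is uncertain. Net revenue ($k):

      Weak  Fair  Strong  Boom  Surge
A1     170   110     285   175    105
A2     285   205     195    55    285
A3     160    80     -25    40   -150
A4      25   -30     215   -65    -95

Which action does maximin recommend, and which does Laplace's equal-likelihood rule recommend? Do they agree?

maximin → A1; laplace → A2 (disagree)

Row minima: A1=105, A2=55, A3=-150, A4=-95
Best worst-case = 105 → A1.
Row averages: A1=169, A2=205, A3=21, A4=10
Highest average = 205 → A2.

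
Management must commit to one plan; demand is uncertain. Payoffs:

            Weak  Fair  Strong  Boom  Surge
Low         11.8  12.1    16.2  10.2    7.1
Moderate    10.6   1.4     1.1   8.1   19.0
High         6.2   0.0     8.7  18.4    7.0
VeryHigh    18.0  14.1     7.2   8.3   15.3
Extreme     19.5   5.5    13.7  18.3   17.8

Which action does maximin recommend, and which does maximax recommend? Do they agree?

Row minima: Low=7.1, Moderate=1.1, High=0.0, VeryHigh=7.2, Extreme=5.5
Best worst-case = 7.2 → VeryHigh.
Row maxima: Low=16.2, Moderate=19.0, High=18.4, VeryHigh=18.0, Extreme=19.5
Best best-case = 19.5 → Extreme.

maximin → VeryHigh; maximax → Extreme (disagree)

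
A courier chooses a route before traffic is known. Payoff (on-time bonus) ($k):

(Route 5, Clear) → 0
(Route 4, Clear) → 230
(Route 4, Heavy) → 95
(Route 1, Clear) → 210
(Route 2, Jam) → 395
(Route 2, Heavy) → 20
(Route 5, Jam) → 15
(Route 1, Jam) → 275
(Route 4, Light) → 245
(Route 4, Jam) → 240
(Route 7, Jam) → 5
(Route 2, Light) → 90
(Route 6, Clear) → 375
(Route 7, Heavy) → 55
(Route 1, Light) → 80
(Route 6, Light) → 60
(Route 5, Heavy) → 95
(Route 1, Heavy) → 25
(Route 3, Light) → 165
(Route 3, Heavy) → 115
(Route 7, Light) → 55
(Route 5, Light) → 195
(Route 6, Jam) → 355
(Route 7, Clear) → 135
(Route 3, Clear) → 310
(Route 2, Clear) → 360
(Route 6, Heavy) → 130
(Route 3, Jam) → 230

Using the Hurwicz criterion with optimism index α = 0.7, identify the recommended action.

Route 2

Route 1: 0.7·275 + 0.3·25 = 200
Route 2: 0.7·395 + 0.3·20 = 282.5
Route 3: 0.7·310 + 0.3·115 = 251.5
Route 4: 0.7·245 + 0.3·95 = 200
Route 5: 0.7·195 + 0.3·0 = 136.5
Route 6: 0.7·375 + 0.3·60 = 280.5
Route 7: 0.7·135 + 0.3·5 = 96
Highest Hurwicz score = 282.5 → Route 2.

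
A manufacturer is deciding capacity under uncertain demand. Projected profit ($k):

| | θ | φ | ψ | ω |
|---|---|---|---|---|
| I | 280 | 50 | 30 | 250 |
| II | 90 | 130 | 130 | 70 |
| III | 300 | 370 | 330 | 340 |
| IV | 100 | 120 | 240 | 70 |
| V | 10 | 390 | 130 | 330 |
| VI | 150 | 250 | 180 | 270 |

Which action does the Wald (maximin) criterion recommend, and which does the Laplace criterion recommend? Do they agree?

maximin → III; laplace → III (agree)

Row minima: I=30, II=70, III=300, IV=70, V=10, VI=150
Best worst-case = 300 → III.
Row averages: I=152.5, II=105, III=335, IV=132.5, V=215, VI=212.5
Highest average = 335 → III.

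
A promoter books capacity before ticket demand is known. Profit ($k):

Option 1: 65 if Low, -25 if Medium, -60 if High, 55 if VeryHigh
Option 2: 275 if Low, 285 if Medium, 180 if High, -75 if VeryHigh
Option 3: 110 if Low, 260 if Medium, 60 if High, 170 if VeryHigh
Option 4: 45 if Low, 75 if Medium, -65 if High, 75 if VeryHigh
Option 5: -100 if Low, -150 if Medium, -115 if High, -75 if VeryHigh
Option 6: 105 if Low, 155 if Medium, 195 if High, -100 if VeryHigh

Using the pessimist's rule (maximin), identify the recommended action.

Option 3

Row minima: Option 1=-60, Option 2=-75, Option 3=60, Option 4=-65, Option 5=-150, Option 6=-100
Best worst-case = 60 → Option 3.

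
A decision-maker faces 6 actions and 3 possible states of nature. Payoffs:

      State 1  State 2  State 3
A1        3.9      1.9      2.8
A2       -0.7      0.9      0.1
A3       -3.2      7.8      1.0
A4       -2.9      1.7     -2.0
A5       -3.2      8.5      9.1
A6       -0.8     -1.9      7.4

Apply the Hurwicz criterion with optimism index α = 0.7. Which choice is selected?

A1: 0.7·3.9 + 0.3·1.9 = 3.3
A2: 0.7·0.9 + 0.3·(-0.7) = 0.42
A3: 0.7·7.8 + 0.3·(-3.2) = 4.5
A4: 0.7·1.7 + 0.3·(-2.9) = 0.32
A5: 0.7·9.1 + 0.3·(-3.2) = 5.41
A6: 0.7·7.4 + 0.3·(-1.9) = 4.61
Highest Hurwicz score = 5.41 → A5.

A5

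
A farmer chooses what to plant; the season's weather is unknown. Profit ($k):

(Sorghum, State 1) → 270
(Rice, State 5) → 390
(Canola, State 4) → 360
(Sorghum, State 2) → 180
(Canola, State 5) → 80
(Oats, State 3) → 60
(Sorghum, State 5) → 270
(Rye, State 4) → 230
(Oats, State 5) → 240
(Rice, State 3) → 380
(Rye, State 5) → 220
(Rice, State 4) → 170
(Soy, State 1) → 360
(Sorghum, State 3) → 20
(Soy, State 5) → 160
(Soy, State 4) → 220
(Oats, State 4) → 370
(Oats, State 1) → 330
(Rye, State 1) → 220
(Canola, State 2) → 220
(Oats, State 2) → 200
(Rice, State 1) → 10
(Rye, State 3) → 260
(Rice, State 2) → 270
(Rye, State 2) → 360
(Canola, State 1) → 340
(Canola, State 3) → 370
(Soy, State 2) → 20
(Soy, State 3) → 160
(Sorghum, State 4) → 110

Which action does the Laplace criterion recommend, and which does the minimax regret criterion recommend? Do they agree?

Row averages: Sorghum=170, Rye=258, Rice=244, Canola=274, Oats=240, Soy=184
Highest average = 274 → Canola.
Column bests: State 1=360, State 2=360, State 3=380, State 4=370, State 5=390.
Sorghum regrets: 90, 180, 360, 260, 120 → max 360
Rye regrets: 140, 0, 120, 140, 170 → max 170
Rice regrets: 350, 90, 0, 200, 0 → max 350
Canola regrets: 20, 140, 10, 10, 310 → max 310
Oats regrets: 30, 160, 320, 0, 150 → max 320
Soy regrets: 0, 340, 220, 150, 230 → max 340
Smallest max regret = 170 → Rye.

laplace → Canola; minimax regret → Rye (disagree)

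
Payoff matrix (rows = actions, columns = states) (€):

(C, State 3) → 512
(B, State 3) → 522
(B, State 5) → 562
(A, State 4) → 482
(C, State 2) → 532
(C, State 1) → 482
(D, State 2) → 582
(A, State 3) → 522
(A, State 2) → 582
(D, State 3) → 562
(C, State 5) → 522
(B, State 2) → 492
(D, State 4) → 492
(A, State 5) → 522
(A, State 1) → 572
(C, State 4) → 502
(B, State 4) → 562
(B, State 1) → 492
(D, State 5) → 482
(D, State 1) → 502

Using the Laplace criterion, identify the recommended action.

A

Row averages: A=536, B=526, C=510, D=524
Highest average = 536 → A.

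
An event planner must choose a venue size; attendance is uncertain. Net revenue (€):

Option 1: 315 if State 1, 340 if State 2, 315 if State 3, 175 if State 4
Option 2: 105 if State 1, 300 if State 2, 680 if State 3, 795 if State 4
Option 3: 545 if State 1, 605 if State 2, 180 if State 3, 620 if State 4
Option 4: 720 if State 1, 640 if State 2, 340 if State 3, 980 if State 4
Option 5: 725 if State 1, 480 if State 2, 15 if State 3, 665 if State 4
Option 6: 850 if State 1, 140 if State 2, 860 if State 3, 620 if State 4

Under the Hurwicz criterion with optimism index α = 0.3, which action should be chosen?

Option 1: 0.3·340 + 0.7·175 = 224.5
Option 2: 0.3·795 + 0.7·105 = 312
Option 3: 0.3·620 + 0.7·180 = 312
Option 4: 0.3·980 + 0.7·340 = 532
Option 5: 0.3·725 + 0.7·15 = 228
Option 6: 0.3·860 + 0.7·140 = 356
Highest Hurwicz score = 532 → Option 4.

Option 4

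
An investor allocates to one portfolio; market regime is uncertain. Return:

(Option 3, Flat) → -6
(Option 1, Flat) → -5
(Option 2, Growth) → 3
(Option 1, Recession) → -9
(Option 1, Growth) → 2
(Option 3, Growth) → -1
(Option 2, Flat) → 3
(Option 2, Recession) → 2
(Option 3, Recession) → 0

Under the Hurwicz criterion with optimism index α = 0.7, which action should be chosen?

Option 1: 0.7·2 + 0.3·(-9) = -1.3
Option 2: 0.7·3 + 0.3·2 = 2.7
Option 3: 0.7·0 + 0.3·(-6) = -1.8
Highest Hurwicz score = 2.7 → Option 2.

Option 2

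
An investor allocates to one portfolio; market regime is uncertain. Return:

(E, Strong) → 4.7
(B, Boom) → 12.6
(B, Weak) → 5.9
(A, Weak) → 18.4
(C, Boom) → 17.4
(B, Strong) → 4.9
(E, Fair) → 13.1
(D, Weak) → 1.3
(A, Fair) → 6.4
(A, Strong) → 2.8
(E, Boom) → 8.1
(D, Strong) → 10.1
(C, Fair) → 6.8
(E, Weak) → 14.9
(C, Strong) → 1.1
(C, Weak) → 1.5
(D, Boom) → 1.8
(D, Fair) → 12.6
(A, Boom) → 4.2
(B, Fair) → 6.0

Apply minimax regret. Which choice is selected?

Column bests: Weak=18.4, Fair=13.1, Strong=10.1, Boom=17.4.
A regrets: 0.0, 6.7, 7.3, 13.2 → max 13.2
B regrets: 12.5, 7.1, 5.2, 4.8 → max 12.5
C regrets: 16.9, 6.3, 9.0, 0.0 → max 16.9
D regrets: 17.1, 0.5, 0.0, 15.6 → max 17.1
E regrets: 3.5, 0.0, 5.4, 9.3 → max 9.3
Smallest max regret = 9.3 → E.

E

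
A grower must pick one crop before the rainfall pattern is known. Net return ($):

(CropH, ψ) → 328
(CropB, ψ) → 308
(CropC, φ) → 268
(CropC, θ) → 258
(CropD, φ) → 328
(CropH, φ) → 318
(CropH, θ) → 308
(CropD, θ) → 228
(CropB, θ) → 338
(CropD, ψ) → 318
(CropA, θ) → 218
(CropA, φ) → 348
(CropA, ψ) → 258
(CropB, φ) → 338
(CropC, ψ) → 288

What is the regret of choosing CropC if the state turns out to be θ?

80

Best payoff under θ is 338.
Regret = 338 − 258 = 80.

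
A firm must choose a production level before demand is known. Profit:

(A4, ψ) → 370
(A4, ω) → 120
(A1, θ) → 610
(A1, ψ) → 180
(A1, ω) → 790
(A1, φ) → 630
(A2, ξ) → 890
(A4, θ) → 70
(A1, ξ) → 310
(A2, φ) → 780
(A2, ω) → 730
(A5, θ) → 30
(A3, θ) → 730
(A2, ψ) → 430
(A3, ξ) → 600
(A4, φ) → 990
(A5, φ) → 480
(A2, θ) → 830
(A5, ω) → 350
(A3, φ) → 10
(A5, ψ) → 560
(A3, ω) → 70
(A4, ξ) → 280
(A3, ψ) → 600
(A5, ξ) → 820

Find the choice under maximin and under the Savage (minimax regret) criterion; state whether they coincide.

maximin → A2; minimax regret → A2 (agree)

Row minima: A1=180, A2=430, A3=10, A4=70, A5=30
Best worst-case = 430 → A2.
Column bests: θ=830, φ=990, ψ=600, ω=790, ξ=890.
A1 regrets: 220, 360, 420, 0, 580 → max 580
A2 regrets: 0, 210, 170, 60, 0 → max 210
A3 regrets: 100, 980, 0, 720, 290 → max 980
A4 regrets: 760, 0, 230, 670, 610 → max 760
A5 regrets: 800, 510, 40, 440, 70 → max 800
Smallest max regret = 210 → A2.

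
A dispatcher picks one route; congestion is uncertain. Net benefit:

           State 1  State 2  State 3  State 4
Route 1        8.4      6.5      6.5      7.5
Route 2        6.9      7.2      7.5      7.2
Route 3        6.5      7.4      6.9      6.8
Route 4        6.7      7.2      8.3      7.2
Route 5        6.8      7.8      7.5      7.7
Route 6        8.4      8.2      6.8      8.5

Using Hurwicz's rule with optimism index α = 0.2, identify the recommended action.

Route 6

Route 1: 0.2·8.4 + 0.8·6.5 = 6.88
Route 2: 0.2·7.5 + 0.8·6.9 = 7.02
Route 3: 0.2·7.4 + 0.8·6.5 = 6.68
Route 4: 0.2·8.3 + 0.8·6.7 = 7.02
Route 5: 0.2·7.8 + 0.8·6.8 = 7
Route 6: 0.2·8.5 + 0.8·6.8 = 7.14
Highest Hurwicz score = 7.14 → Route 6.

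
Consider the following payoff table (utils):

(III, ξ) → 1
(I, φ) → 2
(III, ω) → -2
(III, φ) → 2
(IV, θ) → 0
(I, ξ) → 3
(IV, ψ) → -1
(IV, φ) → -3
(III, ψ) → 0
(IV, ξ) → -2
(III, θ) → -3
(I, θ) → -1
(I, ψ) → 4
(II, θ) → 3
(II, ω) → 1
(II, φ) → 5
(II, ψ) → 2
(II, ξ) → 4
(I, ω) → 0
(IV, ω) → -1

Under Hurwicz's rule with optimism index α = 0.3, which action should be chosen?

II

I: 0.3·4 + 0.7·(-1) = 0.5
II: 0.3·5 + 0.7·1 = 2.2
III: 0.3·2 + 0.7·(-3) = -1.5
IV: 0.3·0 + 0.7·(-3) = -2.1
Highest Hurwicz score = 2.2 → II.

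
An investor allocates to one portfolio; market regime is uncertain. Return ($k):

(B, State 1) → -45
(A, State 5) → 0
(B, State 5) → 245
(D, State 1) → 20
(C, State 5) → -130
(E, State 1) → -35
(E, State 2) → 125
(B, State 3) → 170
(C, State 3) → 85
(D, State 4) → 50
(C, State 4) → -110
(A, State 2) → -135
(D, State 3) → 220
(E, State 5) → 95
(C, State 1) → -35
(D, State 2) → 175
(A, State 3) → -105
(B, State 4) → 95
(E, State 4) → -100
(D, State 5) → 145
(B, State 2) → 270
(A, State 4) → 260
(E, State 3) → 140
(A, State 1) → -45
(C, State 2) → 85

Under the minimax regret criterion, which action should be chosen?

Column bests: State 1=20, State 2=270, State 3=220, State 4=260, State 5=245.
A regrets: 65, 405, 325, 0, 245 → max 405
B regrets: 65, 0, 50, 165, 0 → max 165
C regrets: 55, 185, 135, 370, 375 → max 375
D regrets: 0, 95, 0, 210, 100 → max 210
E regrets: 55, 145, 80, 360, 150 → max 360
Smallest max regret = 165 → B.

B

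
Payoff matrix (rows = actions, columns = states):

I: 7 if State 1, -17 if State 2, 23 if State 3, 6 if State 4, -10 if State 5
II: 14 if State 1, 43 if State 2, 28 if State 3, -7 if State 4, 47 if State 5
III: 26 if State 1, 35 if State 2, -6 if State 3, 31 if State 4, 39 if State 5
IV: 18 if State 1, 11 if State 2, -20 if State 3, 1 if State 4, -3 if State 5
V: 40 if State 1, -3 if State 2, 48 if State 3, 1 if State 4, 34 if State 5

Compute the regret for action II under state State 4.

38

Best payoff under State 4 is 31.
Regret = 31 − (-7) = 38.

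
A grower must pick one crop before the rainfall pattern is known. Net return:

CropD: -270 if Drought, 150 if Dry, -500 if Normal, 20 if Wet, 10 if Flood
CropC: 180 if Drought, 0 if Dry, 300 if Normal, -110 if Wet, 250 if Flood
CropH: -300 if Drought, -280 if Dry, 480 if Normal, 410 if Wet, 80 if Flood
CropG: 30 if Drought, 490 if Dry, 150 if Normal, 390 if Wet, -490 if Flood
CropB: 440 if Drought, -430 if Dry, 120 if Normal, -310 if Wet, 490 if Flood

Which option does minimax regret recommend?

CropC

Column bests: Drought=440, Dry=490, Normal=480, Wet=410, Flood=490.
CropD regrets: 710, 340, 980, 390, 480 → max 980
CropC regrets: 260, 490, 180, 520, 240 → max 520
CropH regrets: 740, 770, 0, 0, 410 → max 770
CropG regrets: 410, 0, 330, 20, 980 → max 980
CropB regrets: 0, 920, 360, 720, 0 → max 920
Smallest max regret = 520 → CropC.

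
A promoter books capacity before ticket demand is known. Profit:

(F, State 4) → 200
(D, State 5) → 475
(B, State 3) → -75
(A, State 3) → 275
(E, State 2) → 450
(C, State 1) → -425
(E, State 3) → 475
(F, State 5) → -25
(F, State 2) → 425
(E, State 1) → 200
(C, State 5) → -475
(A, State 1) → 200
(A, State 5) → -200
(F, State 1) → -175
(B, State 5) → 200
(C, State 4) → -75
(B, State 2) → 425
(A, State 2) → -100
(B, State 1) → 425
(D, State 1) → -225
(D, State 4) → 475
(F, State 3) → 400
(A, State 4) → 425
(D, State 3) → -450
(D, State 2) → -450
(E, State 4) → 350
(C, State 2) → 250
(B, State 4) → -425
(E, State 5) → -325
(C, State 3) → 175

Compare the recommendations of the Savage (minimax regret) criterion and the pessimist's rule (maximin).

Column bests: State 1=425, State 2=450, State 3=475, State 4=475, State 5=475.
A regrets: 225, 550, 200, 50, 675 → max 675
B regrets: 0, 25, 550, 900, 275 → max 900
C regrets: 850, 200, 300, 550, 950 → max 950
D regrets: 650, 900, 925, 0, 0 → max 925
E regrets: 225, 0, 0, 125, 800 → max 800
F regrets: 600, 25, 75, 275, 500 → max 600
Smallest max regret = 600 → F.
Row minima: A=-200, B=-425, C=-475, D=-450, E=-325, F=-175
Best worst-case = -175 → F.

minimax regret → F; maximin → F (agree)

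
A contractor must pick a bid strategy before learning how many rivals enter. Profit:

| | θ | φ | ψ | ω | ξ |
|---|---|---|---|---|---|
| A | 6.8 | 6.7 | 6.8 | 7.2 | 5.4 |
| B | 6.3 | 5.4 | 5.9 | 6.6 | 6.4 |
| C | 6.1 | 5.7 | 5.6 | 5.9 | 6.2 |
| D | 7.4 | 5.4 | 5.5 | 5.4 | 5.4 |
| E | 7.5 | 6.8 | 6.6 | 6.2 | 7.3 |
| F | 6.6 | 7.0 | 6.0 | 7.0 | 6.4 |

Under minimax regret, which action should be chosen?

Column bests: θ=7.5, φ=7.0, ψ=6.8, ω=7.2, ξ=7.3.
A regrets: 0.7, 0.3, 0.0, 0.0, 1.9 → max 1.9
B regrets: 1.2, 1.6, 0.9, 0.6, 0.9 → max 1.6
C regrets: 1.4, 1.3, 1.2, 1.3, 1.1 → max 1.4
D regrets: 0.1, 1.6, 1.3, 1.8, 1.9 → max 1.9
E regrets: 0.0, 0.2, 0.2, 1.0, 0.0 → max 1.0
F regrets: 0.9, 0.0, 0.8, 0.2, 0.9 → max 0.9
Smallest max regret = 0.9 → F.

F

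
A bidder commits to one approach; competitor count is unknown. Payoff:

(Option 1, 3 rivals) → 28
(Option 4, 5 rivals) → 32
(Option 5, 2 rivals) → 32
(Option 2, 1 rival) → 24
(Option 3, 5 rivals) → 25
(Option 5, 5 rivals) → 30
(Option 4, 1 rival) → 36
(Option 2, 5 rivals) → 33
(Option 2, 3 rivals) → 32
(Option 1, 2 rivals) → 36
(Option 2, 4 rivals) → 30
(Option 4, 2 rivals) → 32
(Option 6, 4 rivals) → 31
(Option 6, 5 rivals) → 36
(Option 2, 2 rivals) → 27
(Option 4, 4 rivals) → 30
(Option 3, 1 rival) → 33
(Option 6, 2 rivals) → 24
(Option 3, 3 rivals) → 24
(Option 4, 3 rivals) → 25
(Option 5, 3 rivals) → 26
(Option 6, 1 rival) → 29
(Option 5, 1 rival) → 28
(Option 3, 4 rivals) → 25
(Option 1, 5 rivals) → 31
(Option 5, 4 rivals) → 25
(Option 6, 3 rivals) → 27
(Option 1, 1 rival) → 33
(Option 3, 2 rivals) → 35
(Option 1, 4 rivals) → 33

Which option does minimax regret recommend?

Column bests: 1 rival=36, 2 rivals=36, 3 rivals=32, 4 rivals=33, 5 rivals=36.
Option 1 regrets: 3, 0, 4, 0, 5 → max 5
Option 2 regrets: 12, 9, 0, 3, 3 → max 12
Option 3 regrets: 3, 1, 8, 8, 11 → max 11
Option 4 regrets: 0, 4, 7, 3, 4 → max 7
Option 5 regrets: 8, 4, 6, 8, 6 → max 8
Option 6 regrets: 7, 12, 5, 2, 0 → max 12
Smallest max regret = 5 → Option 1.

Option 1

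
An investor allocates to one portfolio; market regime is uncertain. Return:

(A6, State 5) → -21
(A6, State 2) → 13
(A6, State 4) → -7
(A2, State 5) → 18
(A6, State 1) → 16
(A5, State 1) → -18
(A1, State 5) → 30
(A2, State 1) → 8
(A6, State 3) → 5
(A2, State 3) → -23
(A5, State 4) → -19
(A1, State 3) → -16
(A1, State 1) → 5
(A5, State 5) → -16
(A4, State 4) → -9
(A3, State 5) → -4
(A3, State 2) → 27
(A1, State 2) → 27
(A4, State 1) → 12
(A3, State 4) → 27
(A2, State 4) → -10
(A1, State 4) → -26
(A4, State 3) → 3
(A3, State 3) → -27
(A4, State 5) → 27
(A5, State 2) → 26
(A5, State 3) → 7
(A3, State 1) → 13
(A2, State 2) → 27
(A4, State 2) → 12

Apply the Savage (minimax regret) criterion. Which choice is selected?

Column bests: State 1=16, State 2=27, State 3=7, State 4=27, State 5=30.
A1 regrets: 11, 0, 23, 53, 0 → max 53
A2 regrets: 8, 0, 30, 37, 12 → max 37
A3 regrets: 3, 0, 34, 0, 34 → max 34
A4 regrets: 4, 15, 4, 36, 3 → max 36
A5 regrets: 34, 1, 0, 46, 46 → max 46
A6 regrets: 0, 14, 2, 34, 51 → max 51
Smallest max regret = 34 → A3.

A3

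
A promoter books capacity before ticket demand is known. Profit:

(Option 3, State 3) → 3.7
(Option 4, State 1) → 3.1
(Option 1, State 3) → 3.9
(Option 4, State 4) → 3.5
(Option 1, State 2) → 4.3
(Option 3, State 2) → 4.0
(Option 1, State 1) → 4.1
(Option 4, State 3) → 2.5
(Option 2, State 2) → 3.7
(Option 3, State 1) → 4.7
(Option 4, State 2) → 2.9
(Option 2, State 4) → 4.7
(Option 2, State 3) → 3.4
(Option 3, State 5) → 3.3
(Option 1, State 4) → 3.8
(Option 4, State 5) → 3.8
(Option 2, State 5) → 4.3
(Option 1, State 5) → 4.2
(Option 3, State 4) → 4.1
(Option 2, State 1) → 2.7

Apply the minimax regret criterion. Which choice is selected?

Column bests: State 1=4.7, State 2=4.3, State 3=3.9, State 4=4.7, State 5=4.3.
Option 1 regrets: 0.6, 0.0, 0.0, 0.9, 0.1 → max 0.9
Option 2 regrets: 2.0, 0.6, 0.5, 0.0, 0.0 → max 2.0
Option 3 regrets: 0.0, 0.3, 0.2, 0.6, 1.0 → max 1.0
Option 4 regrets: 1.6, 1.4, 1.4, 1.2, 0.5 → max 1.6
Smallest max regret = 0.9 → Option 1.

Option 1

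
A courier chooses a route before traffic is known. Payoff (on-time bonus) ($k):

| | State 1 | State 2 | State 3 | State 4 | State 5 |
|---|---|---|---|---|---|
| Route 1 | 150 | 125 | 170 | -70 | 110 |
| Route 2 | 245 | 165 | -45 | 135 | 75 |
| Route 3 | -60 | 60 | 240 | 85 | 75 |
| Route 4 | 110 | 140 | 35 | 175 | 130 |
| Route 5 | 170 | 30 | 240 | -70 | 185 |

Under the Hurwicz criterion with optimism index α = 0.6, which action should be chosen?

Route 1: 0.6·170 + 0.4·(-70) = 74
Route 2: 0.6·245 + 0.4·(-45) = 129
Route 3: 0.6·240 + 0.4·(-60) = 120
Route 4: 0.6·175 + 0.4·35 = 119
Route 5: 0.6·240 + 0.4·(-70) = 116
Highest Hurwicz score = 129 → Route 2.

Route 2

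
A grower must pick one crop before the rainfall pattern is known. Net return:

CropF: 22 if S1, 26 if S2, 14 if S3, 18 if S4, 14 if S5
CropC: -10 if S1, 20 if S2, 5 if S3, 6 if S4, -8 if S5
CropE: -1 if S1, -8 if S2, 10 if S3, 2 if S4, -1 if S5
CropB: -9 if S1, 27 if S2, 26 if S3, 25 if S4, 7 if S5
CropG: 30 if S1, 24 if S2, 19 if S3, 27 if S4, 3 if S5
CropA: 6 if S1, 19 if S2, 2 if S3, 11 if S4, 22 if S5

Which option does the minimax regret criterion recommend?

Column bests: S1=30, S2=27, S3=26, S4=27, S5=22.
CropF regrets: 8, 1, 12, 9, 8 → max 12
CropC regrets: 40, 7, 21, 21, 30 → max 40
CropE regrets: 31, 35, 16, 25, 23 → max 35
CropB regrets: 39, 0, 0, 2, 15 → max 39
CropG regrets: 0, 3, 7, 0, 19 → max 19
CropA regrets: 24, 8, 24, 16, 0 → max 24
Smallest max regret = 12 → CropF.

CropF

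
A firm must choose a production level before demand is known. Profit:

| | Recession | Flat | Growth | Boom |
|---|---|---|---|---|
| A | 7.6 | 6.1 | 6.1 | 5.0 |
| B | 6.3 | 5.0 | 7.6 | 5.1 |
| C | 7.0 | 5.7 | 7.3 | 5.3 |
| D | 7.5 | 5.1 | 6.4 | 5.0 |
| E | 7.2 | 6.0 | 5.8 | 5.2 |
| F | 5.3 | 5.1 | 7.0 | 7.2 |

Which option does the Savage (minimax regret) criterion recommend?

C

Column bests: Recession=7.6, Flat=6.1, Growth=7.6, Boom=7.2.
A regrets: 0.0, 0.0, 1.5, 2.2 → max 2.2
B regrets: 1.3, 1.1, 0.0, 2.1 → max 2.1
C regrets: 0.6, 0.4, 0.3, 1.9 → max 1.9
D regrets: 0.1, 1.0, 1.2, 2.2 → max 2.2
E regrets: 0.4, 0.1, 1.8, 2.0 → max 2.0
F regrets: 2.3, 1.0, 0.6, 0.0 → max 2.3
Smallest max regret = 1.9 → C.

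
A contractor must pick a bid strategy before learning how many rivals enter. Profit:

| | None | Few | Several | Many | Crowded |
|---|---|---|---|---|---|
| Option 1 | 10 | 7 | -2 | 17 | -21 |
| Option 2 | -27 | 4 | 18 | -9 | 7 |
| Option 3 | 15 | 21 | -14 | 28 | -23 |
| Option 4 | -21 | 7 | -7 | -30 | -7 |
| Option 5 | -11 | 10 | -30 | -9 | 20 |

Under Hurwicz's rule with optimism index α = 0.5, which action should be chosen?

Option 3

Option 1: 0.5·17 + 0.5·(-21) = -2
Option 2: 0.5·18 + 0.5·(-27) = -4.5
Option 3: 0.5·28 + 0.5·(-23) = 2.5
Option 4: 0.5·7 + 0.5·(-30) = -11.5
Option 5: 0.5·20 + 0.5·(-30) = -5
Highest Hurwicz score = 2.5 → Option 3.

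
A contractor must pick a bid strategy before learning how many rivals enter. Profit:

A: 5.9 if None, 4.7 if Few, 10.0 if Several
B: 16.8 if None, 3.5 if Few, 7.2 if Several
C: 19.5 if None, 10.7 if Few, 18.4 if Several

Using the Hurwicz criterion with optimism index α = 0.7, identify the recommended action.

A: 0.7·10.0 + 0.3·4.7 = 8.41
B: 0.7·16.8 + 0.3·3.5 = 12.81
C: 0.7·19.5 + 0.3·10.7 = 16.86
Highest Hurwicz score = 16.86 → C.

C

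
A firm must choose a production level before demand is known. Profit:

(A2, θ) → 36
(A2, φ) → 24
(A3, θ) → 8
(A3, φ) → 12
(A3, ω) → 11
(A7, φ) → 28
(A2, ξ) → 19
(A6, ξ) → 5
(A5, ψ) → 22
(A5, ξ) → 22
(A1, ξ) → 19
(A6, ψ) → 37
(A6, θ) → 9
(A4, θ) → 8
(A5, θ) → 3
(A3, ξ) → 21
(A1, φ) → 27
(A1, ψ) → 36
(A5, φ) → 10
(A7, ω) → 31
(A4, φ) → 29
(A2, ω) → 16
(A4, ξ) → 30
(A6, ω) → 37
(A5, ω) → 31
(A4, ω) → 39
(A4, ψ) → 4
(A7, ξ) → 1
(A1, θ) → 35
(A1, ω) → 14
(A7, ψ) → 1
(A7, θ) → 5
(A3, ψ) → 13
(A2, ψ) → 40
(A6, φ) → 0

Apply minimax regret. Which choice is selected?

Column bests: θ=36, φ=29, ψ=40, ω=39, ξ=30.
A1 regrets: 1, 2, 4, 25, 11 → max 25
A2 regrets: 0, 5, 0, 23, 11 → max 23
A3 regrets: 28, 17, 27, 28, 9 → max 28
A4 regrets: 28, 0, 36, 0, 0 → max 36
A5 regrets: 33, 19, 18, 8, 8 → max 33
A6 regrets: 27, 29, 3, 2, 25 → max 29
A7 regrets: 31, 1, 39, 8, 29 → max 39
Smallest max regret = 23 → A2.

A2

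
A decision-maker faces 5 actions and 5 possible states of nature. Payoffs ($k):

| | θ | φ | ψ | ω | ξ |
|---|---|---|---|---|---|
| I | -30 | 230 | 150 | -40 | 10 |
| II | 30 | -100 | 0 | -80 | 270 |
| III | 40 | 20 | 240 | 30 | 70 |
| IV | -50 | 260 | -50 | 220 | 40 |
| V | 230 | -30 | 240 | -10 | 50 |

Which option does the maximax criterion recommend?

Row maxima: I=230, II=270, III=240, IV=260, V=240
Best best-case = 270 → II.

II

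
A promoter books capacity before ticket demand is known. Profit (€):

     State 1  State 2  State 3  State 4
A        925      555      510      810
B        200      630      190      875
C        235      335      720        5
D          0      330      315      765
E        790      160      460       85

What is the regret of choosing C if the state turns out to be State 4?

870

Best payoff under State 4 is 875.
Regret = 875 − 5 = 870.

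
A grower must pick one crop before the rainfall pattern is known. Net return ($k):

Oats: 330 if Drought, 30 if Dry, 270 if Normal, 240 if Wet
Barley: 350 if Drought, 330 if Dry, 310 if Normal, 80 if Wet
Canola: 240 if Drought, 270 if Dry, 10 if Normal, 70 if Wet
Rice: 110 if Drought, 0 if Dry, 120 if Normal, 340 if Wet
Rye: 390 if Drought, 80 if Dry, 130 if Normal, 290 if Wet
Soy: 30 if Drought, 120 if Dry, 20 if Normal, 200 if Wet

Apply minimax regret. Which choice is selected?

Rye

Column bests: Drought=390, Dry=330, Normal=310, Wet=340.
Oats regrets: 60, 300, 40, 100 → max 300
Barley regrets: 40, 0, 0, 260 → max 260
Canola regrets: 150, 60, 300, 270 → max 300
Rice regrets: 280, 330, 190, 0 → max 330
Rye regrets: 0, 250, 180, 50 → max 250
Soy regrets: 360, 210, 290, 140 → max 360
Smallest max regret = 250 → Rye.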